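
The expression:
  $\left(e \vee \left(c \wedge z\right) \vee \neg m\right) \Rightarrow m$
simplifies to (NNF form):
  $m$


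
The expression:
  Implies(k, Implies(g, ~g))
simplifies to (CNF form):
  ~g | ~k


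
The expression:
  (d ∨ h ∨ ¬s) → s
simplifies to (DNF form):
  s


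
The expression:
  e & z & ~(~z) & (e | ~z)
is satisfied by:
  {z: True, e: True}


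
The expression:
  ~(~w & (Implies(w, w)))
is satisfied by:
  {w: True}


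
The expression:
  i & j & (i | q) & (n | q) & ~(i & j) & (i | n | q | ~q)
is never true.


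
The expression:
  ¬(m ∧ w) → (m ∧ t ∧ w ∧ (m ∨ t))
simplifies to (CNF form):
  m ∧ w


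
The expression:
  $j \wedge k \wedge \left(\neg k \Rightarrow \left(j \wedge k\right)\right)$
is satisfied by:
  {j: True, k: True}


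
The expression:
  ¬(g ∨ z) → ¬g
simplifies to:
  True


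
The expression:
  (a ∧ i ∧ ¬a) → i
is always true.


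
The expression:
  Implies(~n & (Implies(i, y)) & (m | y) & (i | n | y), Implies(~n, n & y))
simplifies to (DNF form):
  n | ~y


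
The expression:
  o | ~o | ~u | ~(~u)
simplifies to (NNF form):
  True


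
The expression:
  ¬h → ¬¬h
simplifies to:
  h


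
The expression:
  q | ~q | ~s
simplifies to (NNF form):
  True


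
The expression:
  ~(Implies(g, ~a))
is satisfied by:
  {a: True, g: True}


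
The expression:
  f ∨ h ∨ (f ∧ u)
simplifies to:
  f ∨ h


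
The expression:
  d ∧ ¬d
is never true.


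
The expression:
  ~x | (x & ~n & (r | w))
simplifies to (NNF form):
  ~x | (r & ~n) | (w & ~n)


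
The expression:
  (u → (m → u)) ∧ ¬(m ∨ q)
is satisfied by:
  {q: False, m: False}


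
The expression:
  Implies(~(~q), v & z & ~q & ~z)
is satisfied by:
  {q: False}


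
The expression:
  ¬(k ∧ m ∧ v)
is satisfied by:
  {k: False, m: False, v: False}
  {v: True, k: False, m: False}
  {m: True, k: False, v: False}
  {v: True, m: True, k: False}
  {k: True, v: False, m: False}
  {v: True, k: True, m: False}
  {m: True, k: True, v: False}


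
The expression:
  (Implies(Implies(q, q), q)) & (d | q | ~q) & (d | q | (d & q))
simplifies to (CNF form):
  q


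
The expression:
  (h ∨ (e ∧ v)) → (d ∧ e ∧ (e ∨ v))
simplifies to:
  (d ∧ e) ∨ (¬e ∧ ¬h) ∨ (¬h ∧ ¬v)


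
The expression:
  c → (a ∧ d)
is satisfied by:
  {d: True, a: True, c: False}
  {d: True, a: False, c: False}
  {a: True, d: False, c: False}
  {d: False, a: False, c: False}
  {d: True, c: True, a: True}


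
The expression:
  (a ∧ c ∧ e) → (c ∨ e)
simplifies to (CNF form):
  True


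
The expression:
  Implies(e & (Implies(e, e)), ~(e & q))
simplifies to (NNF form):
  ~e | ~q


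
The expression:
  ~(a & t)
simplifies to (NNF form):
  ~a | ~t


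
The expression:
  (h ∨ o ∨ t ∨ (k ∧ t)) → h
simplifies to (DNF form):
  h ∨ (¬o ∧ ¬t)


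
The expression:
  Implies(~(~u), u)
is always true.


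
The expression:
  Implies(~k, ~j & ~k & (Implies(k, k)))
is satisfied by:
  {k: True, j: False}
  {j: False, k: False}
  {j: True, k: True}


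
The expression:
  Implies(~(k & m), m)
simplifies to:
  m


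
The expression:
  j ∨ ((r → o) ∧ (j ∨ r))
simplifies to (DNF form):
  j ∨ (o ∧ r)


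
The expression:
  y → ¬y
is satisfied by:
  {y: False}


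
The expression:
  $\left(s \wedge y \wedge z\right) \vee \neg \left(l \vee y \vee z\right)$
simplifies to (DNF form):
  $\left(s \wedge y \wedge z\right) \vee \left(s \wedge y \wedge \neg y\right) \vee \left(y \wedge z \wedge \neg z\right) \vee \left(y \wedge \neg y \wedge \neg z\right) \vee \left(z \wedge \neg l \wedge \neg z\right) \vee \left(\neg l \wedge \neg y \wedge \neg z\right) \vee \left(s \wedge y \wedge z \wedge \neg l\right) \vee \left(s \wedge y \wedge z \wedge \neg z\right) \vee \left(s \wedge y \wedge \neg l \wedge \neg y\right) \vee \left(s \wedge y \wedge \neg y \wedge \neg z\right) \vee \left(s \wedge z \wedge \neg l \wedge \neg z\right) \vee \left(s \wedge \neg l \wedge \neg y \wedge \neg z\right) \vee \left(y \wedge z \wedge \neg l \wedge \neg z\right) \vee \left(y \wedge \neg l \wedge \neg y \wedge \neg z\right)$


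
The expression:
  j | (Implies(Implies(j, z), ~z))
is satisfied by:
  {j: True, z: False}
  {z: False, j: False}
  {z: True, j: True}


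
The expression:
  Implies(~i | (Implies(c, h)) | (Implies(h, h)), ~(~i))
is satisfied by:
  {i: True}


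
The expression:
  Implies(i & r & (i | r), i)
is always true.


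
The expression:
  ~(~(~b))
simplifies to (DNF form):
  ~b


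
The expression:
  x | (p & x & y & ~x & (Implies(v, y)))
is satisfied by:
  {x: True}


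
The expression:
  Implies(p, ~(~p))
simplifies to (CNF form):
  True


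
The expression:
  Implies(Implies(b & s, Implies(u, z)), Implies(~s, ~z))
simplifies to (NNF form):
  s | ~z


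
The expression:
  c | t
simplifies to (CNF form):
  c | t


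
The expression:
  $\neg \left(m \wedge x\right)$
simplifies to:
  $\neg m \vee \neg x$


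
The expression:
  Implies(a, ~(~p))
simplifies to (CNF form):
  p | ~a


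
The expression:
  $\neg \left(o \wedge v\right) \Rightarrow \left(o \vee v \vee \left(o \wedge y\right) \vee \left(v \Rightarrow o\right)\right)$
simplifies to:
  $\text{True}$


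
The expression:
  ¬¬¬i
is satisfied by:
  {i: False}


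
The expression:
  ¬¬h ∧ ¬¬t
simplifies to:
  h ∧ t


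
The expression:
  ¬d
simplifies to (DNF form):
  ¬d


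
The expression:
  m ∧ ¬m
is never true.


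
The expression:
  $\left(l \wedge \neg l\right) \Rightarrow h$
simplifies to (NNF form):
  $\text{True}$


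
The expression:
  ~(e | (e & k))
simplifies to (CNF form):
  ~e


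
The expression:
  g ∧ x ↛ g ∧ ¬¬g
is never true.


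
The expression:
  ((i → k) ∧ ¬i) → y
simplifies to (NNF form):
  i ∨ y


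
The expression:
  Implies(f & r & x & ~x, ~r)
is always true.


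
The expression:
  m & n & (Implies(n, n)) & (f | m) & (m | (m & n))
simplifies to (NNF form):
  m & n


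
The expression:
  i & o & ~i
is never true.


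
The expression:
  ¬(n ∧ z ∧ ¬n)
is always true.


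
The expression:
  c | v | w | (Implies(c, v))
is always true.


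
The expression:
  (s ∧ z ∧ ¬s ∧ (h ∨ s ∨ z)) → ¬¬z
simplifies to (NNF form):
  True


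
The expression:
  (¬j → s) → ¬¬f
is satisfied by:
  {f: True, s: False, j: False}
  {j: True, f: True, s: False}
  {f: True, s: True, j: False}
  {j: True, f: True, s: True}
  {j: False, s: False, f: False}


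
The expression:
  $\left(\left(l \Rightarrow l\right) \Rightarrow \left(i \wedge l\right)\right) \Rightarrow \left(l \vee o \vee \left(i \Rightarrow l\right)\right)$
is always true.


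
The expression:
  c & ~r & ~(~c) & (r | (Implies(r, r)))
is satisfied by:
  {c: True, r: False}


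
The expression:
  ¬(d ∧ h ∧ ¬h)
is always true.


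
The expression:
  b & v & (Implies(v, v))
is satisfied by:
  {b: True, v: True}


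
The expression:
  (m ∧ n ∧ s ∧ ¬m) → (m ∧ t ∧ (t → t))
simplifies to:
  True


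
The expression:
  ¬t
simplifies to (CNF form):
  ¬t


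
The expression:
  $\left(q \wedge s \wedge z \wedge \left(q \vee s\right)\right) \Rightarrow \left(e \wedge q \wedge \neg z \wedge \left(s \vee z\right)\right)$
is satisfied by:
  {s: False, q: False, z: False}
  {z: True, s: False, q: False}
  {q: True, s: False, z: False}
  {z: True, q: True, s: False}
  {s: True, z: False, q: False}
  {z: True, s: True, q: False}
  {q: True, s: True, z: False}


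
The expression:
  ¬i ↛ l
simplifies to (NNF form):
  l ∨ ¬i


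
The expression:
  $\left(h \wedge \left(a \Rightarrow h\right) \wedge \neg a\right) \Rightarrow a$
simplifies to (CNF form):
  $a \vee \neg h$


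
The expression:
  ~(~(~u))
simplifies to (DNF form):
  ~u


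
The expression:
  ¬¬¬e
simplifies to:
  ¬e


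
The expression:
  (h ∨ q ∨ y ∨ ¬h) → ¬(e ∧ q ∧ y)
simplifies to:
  ¬e ∨ ¬q ∨ ¬y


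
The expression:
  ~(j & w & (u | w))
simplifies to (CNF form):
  ~j | ~w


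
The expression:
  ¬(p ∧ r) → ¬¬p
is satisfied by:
  {p: True}


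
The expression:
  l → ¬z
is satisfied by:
  {l: False, z: False}
  {z: True, l: False}
  {l: True, z: False}


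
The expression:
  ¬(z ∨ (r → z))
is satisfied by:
  {r: True, z: False}


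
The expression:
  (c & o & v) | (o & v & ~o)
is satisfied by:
  {c: True, o: True, v: True}


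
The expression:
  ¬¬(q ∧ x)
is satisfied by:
  {x: True, q: True}


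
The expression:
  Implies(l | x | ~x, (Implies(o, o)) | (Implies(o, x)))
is always true.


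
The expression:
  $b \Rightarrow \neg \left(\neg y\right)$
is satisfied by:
  {y: True, b: False}
  {b: False, y: False}
  {b: True, y: True}


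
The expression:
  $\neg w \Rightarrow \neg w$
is always true.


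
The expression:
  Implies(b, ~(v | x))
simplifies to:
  ~b | (~v & ~x)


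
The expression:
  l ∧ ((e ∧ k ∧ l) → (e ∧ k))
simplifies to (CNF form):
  l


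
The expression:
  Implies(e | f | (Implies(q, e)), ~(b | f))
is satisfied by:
  {q: True, f: False, b: False, e: False}
  {q: False, f: False, b: False, e: False}
  {e: True, q: True, f: False, b: False}
  {e: True, q: False, f: False, b: False}
  {b: True, q: True, f: False, e: False}


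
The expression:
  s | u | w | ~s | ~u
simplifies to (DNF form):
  True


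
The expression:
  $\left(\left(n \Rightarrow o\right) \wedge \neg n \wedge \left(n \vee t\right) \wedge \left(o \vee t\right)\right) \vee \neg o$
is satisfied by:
  {t: True, n: False, o: False}
  {n: False, o: False, t: False}
  {t: True, n: True, o: False}
  {n: True, t: False, o: False}
  {o: True, t: True, n: False}


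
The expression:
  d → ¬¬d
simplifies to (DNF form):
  True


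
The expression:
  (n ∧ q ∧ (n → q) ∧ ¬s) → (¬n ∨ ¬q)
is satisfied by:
  {s: True, q: False, n: False}
  {s: False, q: False, n: False}
  {n: True, s: True, q: False}
  {n: True, s: False, q: False}
  {q: True, s: True, n: False}
  {q: True, s: False, n: False}
  {q: True, n: True, s: True}


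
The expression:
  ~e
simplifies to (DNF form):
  ~e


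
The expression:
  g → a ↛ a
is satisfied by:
  {g: False}


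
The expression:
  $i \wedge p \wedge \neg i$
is never true.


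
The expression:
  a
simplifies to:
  a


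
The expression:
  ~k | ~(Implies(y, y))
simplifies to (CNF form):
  ~k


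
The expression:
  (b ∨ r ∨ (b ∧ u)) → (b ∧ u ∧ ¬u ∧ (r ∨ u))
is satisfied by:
  {r: False, b: False}


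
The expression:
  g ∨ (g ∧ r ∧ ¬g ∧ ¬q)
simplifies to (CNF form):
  g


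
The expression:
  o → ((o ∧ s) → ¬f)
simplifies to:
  ¬f ∨ ¬o ∨ ¬s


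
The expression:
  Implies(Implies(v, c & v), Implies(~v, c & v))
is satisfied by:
  {v: True}


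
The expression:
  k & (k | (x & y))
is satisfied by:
  {k: True}


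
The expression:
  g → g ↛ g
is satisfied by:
  {g: False}


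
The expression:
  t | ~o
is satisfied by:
  {t: True, o: False}
  {o: False, t: False}
  {o: True, t: True}


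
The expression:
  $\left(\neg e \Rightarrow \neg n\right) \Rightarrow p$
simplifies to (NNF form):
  $p \vee \left(n \wedge \neg e\right)$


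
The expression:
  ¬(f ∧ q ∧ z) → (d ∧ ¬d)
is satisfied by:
  {z: True, f: True, q: True}


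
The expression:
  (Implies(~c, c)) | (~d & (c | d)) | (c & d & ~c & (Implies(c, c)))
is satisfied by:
  {c: True}


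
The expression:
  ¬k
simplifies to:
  ¬k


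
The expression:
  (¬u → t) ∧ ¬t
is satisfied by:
  {u: True, t: False}


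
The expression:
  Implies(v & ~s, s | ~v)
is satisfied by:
  {s: True, v: False}
  {v: False, s: False}
  {v: True, s: True}


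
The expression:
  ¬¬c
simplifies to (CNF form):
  c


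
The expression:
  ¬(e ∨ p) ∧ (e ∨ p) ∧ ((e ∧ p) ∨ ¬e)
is never true.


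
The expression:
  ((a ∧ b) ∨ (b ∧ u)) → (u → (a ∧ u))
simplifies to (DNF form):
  a ∨ ¬b ∨ ¬u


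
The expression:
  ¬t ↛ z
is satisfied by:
  {z: True, t: False}
  {t: False, z: False}
  {t: True, z: True}


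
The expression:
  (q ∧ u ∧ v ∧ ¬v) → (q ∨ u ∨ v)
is always true.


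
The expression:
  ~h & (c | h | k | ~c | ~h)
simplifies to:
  ~h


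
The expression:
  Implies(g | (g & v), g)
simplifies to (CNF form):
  True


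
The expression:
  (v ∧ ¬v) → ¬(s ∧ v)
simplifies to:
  True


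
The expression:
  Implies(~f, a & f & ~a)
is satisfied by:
  {f: True}


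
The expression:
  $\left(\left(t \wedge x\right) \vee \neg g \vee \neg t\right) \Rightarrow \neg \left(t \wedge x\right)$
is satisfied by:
  {t: False, x: False}
  {x: True, t: False}
  {t: True, x: False}


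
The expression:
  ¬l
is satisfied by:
  {l: False}


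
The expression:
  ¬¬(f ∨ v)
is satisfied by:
  {v: True, f: True}
  {v: True, f: False}
  {f: True, v: False}


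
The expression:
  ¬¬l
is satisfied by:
  {l: True}


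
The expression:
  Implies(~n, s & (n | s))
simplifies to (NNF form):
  n | s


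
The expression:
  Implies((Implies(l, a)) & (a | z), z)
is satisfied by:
  {z: True, a: False}
  {a: False, z: False}
  {a: True, z: True}


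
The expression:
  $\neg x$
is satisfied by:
  {x: False}


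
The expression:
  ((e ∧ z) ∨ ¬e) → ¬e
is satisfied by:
  {e: False, z: False}
  {z: True, e: False}
  {e: True, z: False}


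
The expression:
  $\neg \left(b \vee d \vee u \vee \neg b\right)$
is never true.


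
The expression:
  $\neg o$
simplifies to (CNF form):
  $\neg o$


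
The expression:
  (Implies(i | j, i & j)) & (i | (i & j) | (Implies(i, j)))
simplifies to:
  (i & j) | (~i & ~j)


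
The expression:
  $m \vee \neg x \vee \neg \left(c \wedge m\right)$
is always true.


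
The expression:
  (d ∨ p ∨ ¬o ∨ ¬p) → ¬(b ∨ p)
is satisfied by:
  {p: False, b: False}


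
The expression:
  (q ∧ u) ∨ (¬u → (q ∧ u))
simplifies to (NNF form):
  u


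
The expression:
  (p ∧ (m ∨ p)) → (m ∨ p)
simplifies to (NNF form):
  True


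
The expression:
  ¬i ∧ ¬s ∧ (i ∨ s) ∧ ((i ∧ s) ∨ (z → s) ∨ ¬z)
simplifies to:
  False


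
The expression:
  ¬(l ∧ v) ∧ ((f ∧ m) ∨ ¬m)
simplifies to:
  (f ∧ ¬l) ∨ (f ∧ ¬v) ∨ (¬l ∧ ¬m) ∨ (¬m ∧ ¬v)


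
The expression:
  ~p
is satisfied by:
  {p: False}


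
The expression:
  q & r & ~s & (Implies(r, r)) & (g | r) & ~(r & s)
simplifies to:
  q & r & ~s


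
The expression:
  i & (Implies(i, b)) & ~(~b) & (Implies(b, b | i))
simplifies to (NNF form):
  b & i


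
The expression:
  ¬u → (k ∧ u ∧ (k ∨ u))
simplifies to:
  u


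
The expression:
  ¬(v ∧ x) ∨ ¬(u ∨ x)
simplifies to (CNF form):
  ¬v ∨ ¬x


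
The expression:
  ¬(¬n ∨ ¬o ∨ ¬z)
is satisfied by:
  {z: True, o: True, n: True}


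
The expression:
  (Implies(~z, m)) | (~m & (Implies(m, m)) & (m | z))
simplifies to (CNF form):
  m | z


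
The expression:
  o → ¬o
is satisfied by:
  {o: False}


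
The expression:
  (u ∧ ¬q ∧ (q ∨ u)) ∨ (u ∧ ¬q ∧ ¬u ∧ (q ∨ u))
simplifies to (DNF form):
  u ∧ ¬q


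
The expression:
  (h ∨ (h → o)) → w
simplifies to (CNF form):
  w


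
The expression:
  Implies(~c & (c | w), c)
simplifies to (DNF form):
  c | ~w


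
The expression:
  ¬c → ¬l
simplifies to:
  c ∨ ¬l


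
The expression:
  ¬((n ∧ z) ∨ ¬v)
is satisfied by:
  {v: True, z: False, n: False}
  {n: True, v: True, z: False}
  {z: True, v: True, n: False}


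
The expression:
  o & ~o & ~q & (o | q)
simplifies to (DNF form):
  False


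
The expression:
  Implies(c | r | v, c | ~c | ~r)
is always true.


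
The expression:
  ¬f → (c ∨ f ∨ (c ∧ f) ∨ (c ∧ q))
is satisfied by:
  {c: True, f: True}
  {c: True, f: False}
  {f: True, c: False}


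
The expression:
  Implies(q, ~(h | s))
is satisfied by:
  {s: False, q: False, h: False}
  {h: True, s: False, q: False}
  {s: True, h: False, q: False}
  {h: True, s: True, q: False}
  {q: True, h: False, s: False}


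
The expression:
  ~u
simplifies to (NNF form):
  ~u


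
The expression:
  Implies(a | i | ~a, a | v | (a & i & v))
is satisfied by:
  {a: True, v: True}
  {a: True, v: False}
  {v: True, a: False}


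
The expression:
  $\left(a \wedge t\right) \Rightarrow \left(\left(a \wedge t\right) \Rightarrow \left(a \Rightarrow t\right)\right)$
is always true.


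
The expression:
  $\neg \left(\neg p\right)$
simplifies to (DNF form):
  $p$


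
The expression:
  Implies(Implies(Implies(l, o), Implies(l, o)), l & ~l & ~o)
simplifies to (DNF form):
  False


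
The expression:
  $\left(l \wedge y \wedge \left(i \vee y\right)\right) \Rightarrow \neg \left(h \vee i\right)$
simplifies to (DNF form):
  $\left(\neg h \wedge \neg i\right) \vee \neg l \vee \neg y$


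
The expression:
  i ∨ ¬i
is always true.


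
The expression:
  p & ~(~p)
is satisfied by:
  {p: True}


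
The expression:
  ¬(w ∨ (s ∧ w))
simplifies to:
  ¬w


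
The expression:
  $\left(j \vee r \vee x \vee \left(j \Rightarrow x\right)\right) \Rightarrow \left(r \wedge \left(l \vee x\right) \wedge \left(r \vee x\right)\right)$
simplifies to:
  $r \wedge \left(l \vee x\right)$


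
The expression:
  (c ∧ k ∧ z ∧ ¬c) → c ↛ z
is always true.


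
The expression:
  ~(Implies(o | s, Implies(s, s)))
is never true.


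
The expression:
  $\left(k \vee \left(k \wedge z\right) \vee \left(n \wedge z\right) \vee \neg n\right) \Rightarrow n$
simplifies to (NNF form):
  $n$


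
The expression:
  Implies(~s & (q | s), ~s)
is always true.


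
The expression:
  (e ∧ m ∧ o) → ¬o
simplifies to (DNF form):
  ¬e ∨ ¬m ∨ ¬o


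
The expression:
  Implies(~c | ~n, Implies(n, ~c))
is always true.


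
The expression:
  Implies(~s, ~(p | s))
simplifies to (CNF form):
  s | ~p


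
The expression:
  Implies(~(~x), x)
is always true.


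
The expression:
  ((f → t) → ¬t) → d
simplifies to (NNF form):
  d ∨ t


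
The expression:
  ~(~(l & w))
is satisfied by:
  {w: True, l: True}


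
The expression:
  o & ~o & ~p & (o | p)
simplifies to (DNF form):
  False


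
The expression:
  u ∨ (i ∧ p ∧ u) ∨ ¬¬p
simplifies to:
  p ∨ u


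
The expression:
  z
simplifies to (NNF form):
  z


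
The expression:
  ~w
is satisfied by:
  {w: False}


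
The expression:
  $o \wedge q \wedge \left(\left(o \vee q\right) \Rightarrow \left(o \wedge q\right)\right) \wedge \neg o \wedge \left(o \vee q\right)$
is never true.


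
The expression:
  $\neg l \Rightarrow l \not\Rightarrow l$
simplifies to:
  $l$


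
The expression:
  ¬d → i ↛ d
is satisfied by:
  {i: True, d: True}
  {i: True, d: False}
  {d: True, i: False}


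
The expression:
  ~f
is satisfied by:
  {f: False}


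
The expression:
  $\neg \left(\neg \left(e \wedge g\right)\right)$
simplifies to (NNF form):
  $e \wedge g$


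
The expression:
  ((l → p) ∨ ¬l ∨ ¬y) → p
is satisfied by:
  {y: True, p: True, l: True}
  {y: True, p: True, l: False}
  {p: True, l: True, y: False}
  {p: True, l: False, y: False}
  {y: True, l: True, p: False}


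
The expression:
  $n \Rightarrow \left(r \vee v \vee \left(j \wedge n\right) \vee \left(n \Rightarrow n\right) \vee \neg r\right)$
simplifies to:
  $\text{True}$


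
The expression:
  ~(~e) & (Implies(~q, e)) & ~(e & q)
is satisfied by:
  {e: True, q: False}


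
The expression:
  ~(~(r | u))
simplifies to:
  r | u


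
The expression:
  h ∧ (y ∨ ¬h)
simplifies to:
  h ∧ y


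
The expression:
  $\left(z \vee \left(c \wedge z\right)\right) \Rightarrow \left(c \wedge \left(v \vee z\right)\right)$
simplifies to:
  $c \vee \neg z$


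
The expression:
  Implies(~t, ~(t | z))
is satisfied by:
  {t: True, z: False}
  {z: False, t: False}
  {z: True, t: True}


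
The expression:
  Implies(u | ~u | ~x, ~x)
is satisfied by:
  {x: False}


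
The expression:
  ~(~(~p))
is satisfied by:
  {p: False}


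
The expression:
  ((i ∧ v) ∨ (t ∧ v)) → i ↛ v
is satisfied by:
  {i: False, v: False, t: False}
  {t: True, i: False, v: False}
  {i: True, t: False, v: False}
  {t: True, i: True, v: False}
  {v: True, t: False, i: False}


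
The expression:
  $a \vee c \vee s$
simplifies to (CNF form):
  $a \vee c \vee s$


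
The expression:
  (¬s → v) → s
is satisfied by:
  {s: True, v: False}
  {v: False, s: False}
  {v: True, s: True}


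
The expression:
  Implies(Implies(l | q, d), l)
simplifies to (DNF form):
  l | (q & ~d)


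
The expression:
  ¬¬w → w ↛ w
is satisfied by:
  {w: False}


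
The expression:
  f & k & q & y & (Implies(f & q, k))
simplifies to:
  f & k & q & y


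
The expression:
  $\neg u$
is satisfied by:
  {u: False}


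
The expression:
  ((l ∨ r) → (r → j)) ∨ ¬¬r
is always true.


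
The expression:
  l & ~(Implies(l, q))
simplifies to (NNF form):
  l & ~q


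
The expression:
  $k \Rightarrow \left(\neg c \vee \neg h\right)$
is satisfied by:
  {h: False, k: False, c: False}
  {c: True, h: False, k: False}
  {k: True, h: False, c: False}
  {c: True, k: True, h: False}
  {h: True, c: False, k: False}
  {c: True, h: True, k: False}
  {k: True, h: True, c: False}


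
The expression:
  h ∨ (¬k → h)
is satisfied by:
  {k: True, h: True}
  {k: True, h: False}
  {h: True, k: False}


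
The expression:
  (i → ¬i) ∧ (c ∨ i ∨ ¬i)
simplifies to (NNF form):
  ¬i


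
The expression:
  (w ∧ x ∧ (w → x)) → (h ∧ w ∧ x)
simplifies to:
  h ∨ ¬w ∨ ¬x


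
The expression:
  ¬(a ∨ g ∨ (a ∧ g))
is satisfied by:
  {g: False, a: False}


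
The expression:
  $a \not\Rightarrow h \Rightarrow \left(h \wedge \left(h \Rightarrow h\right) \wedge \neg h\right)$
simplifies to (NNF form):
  $h \vee \neg a$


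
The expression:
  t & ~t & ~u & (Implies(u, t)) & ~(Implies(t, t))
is never true.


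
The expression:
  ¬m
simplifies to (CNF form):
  ¬m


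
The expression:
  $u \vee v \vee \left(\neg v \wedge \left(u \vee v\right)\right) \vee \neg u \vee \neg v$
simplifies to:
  $\text{True}$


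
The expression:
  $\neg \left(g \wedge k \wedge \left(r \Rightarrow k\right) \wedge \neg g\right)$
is always true.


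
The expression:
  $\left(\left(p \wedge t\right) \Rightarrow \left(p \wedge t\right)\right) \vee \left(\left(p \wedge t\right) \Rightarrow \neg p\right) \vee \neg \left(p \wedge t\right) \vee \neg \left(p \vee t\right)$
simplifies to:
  $\text{True}$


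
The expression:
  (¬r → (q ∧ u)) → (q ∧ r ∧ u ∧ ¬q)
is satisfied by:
  {u: False, r: False, q: False}
  {q: True, u: False, r: False}
  {u: True, q: False, r: False}


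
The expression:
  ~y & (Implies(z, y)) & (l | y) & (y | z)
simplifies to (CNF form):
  False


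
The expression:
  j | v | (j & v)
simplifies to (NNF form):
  j | v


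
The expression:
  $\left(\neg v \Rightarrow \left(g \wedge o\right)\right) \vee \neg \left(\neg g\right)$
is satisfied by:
  {v: True, g: True}
  {v: True, g: False}
  {g: True, v: False}


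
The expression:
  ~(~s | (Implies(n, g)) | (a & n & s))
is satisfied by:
  {s: True, n: True, g: False, a: False}


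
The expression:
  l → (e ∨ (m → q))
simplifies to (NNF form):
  e ∨ q ∨ ¬l ∨ ¬m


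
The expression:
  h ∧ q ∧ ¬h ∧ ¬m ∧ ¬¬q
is never true.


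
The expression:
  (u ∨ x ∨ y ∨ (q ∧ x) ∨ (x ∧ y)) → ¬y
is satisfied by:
  {y: False}


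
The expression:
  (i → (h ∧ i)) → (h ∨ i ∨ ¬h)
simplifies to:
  True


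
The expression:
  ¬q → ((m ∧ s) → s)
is always true.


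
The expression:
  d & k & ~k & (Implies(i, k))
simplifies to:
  False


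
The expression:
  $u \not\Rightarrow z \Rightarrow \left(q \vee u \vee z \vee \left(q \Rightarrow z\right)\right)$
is always true.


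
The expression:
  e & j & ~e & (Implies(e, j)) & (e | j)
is never true.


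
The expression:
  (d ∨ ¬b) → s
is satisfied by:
  {s: True, b: True, d: False}
  {s: True, b: False, d: False}
  {d: True, s: True, b: True}
  {d: True, s: True, b: False}
  {b: True, d: False, s: False}


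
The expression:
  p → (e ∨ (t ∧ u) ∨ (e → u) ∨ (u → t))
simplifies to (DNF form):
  True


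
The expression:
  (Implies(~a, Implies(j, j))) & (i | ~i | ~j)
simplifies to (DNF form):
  True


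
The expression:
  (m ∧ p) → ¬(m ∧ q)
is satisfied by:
  {p: False, m: False, q: False}
  {q: True, p: False, m: False}
  {m: True, p: False, q: False}
  {q: True, m: True, p: False}
  {p: True, q: False, m: False}
  {q: True, p: True, m: False}
  {m: True, p: True, q: False}


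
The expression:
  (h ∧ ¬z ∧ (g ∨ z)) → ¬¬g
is always true.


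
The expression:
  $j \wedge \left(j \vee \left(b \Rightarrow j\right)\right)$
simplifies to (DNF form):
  $j$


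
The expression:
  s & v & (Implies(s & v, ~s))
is never true.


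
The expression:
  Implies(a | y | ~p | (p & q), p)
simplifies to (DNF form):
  p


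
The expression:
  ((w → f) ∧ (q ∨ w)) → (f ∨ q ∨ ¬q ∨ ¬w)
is always true.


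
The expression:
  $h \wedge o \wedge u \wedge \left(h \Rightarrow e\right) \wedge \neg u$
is never true.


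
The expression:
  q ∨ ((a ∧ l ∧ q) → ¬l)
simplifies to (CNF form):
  True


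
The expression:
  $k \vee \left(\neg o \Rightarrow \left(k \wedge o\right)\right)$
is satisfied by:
  {k: True, o: True}
  {k: True, o: False}
  {o: True, k: False}


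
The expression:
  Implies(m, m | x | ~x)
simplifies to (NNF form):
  True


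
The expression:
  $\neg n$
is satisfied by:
  {n: False}


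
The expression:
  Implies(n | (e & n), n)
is always true.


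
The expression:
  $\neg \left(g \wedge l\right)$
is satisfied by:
  {l: False, g: False}
  {g: True, l: False}
  {l: True, g: False}


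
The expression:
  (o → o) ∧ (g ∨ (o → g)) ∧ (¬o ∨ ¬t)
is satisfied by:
  {g: True, o: False, t: False}
  {g: False, o: False, t: False}
  {t: True, g: True, o: False}
  {t: True, g: False, o: False}
  {o: True, g: True, t: False}


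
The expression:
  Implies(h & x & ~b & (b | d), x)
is always true.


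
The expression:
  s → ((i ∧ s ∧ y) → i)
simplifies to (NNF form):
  True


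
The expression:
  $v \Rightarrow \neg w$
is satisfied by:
  {w: False, v: False}
  {v: True, w: False}
  {w: True, v: False}


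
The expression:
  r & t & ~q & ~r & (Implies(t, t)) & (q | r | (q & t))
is never true.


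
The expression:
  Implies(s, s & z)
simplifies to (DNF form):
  z | ~s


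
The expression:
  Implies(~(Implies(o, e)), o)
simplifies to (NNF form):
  True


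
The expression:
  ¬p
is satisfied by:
  {p: False}


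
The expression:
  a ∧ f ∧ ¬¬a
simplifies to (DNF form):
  a ∧ f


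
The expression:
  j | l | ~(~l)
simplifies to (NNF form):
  j | l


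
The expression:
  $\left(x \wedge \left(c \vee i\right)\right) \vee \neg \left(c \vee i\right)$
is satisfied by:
  {x: True, i: False, c: False}
  {x: True, c: True, i: False}
  {x: True, i: True, c: False}
  {x: True, c: True, i: True}
  {c: False, i: False, x: False}


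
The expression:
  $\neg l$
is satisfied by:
  {l: False}


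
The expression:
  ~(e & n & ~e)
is always true.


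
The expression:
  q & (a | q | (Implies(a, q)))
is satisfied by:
  {q: True}


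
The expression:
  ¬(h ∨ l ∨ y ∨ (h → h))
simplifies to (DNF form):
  False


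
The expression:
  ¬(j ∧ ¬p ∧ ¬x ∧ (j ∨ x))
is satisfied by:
  {x: True, p: True, j: False}
  {x: True, p: False, j: False}
  {p: True, x: False, j: False}
  {x: False, p: False, j: False}
  {j: True, x: True, p: True}
  {j: True, x: True, p: False}
  {j: True, p: True, x: False}


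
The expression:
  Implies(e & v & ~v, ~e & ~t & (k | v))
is always true.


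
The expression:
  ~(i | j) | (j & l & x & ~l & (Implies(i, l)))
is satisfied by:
  {i: False, j: False}


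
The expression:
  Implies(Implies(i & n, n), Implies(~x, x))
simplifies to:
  x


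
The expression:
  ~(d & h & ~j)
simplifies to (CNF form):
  j | ~d | ~h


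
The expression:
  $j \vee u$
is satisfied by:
  {u: True, j: True}
  {u: True, j: False}
  {j: True, u: False}


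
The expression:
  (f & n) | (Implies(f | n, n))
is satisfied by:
  {n: True, f: False}
  {f: False, n: False}
  {f: True, n: True}


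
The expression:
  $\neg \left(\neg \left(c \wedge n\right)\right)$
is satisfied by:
  {c: True, n: True}


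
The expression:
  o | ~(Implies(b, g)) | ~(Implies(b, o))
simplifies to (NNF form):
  b | o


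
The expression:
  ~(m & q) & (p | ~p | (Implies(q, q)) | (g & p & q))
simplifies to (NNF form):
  ~m | ~q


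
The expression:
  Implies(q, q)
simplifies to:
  True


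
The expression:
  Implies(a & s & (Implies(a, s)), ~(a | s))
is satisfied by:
  {s: False, a: False}
  {a: True, s: False}
  {s: True, a: False}


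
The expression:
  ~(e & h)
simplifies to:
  ~e | ~h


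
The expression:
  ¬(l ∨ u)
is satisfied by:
  {u: False, l: False}


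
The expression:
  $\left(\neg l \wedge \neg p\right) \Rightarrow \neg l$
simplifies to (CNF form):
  $\text{True}$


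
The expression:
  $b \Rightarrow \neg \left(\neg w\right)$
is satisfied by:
  {w: True, b: False}
  {b: False, w: False}
  {b: True, w: True}


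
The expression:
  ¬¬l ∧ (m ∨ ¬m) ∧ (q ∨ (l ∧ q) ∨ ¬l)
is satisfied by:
  {q: True, l: True}


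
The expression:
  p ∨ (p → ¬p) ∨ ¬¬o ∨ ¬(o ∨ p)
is always true.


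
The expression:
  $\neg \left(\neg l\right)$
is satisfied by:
  {l: True}


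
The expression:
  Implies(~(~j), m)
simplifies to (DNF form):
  m | ~j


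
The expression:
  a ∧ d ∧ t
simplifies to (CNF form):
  a ∧ d ∧ t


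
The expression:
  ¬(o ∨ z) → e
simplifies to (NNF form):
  e ∨ o ∨ z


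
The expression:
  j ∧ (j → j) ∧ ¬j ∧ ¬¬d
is never true.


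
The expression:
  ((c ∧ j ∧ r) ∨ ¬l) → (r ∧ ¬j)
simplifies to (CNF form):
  (l ∨ r) ∧ (l ∨ ¬j) ∧ (l ∨ r ∨ ¬c) ∧ (l ∨ r ∨ ¬r) ∧ (l ∨ ¬c ∨ ¬j) ∧ (l ∨ ¬j ∨ ¬r) ∧ (r ∨ ¬c ∨ ¬r) ∧ (¬c ∨ ¬j ∨ ¬r)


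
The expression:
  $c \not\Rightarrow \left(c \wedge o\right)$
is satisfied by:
  {c: True, o: False}


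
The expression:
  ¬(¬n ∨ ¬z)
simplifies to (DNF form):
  n ∧ z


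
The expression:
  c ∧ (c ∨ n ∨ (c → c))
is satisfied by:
  {c: True}


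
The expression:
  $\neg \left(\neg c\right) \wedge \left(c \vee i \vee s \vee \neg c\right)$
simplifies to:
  $c$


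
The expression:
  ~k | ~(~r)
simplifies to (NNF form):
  r | ~k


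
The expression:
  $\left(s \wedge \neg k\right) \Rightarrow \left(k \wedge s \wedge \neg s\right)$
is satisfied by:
  {k: True, s: False}
  {s: False, k: False}
  {s: True, k: True}


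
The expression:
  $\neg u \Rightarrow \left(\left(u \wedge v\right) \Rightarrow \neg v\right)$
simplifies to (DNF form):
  $\text{True}$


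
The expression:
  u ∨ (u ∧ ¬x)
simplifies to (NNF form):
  u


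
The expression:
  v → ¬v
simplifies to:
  ¬v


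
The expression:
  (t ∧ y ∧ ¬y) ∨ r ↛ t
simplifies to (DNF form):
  r ∧ ¬t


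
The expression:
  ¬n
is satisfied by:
  {n: False}


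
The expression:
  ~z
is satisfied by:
  {z: False}


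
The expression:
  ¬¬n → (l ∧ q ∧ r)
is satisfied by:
  {q: True, l: True, r: True, n: False}
  {q: True, l: True, r: False, n: False}
  {q: True, r: True, l: False, n: False}
  {q: True, r: False, l: False, n: False}
  {l: True, r: True, q: False, n: False}
  {l: True, r: False, q: False, n: False}
  {r: True, q: False, l: False, n: False}
  {r: False, q: False, l: False, n: False}
  {n: True, q: True, l: True, r: True}


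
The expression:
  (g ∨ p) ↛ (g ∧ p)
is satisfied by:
  {g: True, p: False}
  {p: True, g: False}


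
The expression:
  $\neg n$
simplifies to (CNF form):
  $\neg n$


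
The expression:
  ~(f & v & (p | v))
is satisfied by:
  {v: False, f: False}
  {f: True, v: False}
  {v: True, f: False}


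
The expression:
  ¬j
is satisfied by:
  {j: False}


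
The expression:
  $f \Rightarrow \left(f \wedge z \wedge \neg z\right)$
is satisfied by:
  {f: False}


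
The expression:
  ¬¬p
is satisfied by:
  {p: True}


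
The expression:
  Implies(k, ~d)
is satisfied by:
  {k: False, d: False}
  {d: True, k: False}
  {k: True, d: False}


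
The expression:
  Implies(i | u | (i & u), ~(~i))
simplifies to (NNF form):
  i | ~u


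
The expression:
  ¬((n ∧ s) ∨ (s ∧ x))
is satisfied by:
  {x: False, s: False, n: False}
  {n: True, x: False, s: False}
  {x: True, n: False, s: False}
  {n: True, x: True, s: False}
  {s: True, n: False, x: False}


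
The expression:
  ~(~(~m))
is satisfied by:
  {m: False}


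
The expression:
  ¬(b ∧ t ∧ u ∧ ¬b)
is always true.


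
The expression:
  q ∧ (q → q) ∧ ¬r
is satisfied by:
  {q: True, r: False}


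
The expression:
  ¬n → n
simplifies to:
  n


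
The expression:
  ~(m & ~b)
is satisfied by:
  {b: True, m: False}
  {m: False, b: False}
  {m: True, b: True}


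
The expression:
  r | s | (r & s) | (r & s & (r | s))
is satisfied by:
  {r: True, s: True}
  {r: True, s: False}
  {s: True, r: False}


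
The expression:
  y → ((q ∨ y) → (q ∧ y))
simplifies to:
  q ∨ ¬y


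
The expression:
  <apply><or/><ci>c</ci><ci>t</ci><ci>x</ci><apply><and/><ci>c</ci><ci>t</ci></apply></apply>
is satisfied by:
  {x: True, t: True, c: True}
  {x: True, t: True, c: False}
  {x: True, c: True, t: False}
  {x: True, c: False, t: False}
  {t: True, c: True, x: False}
  {t: True, c: False, x: False}
  {c: True, t: False, x: False}


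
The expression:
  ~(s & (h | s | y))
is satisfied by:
  {s: False}


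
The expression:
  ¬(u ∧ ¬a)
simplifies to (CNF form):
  a ∨ ¬u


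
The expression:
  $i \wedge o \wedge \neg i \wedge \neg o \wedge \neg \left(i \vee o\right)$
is never true.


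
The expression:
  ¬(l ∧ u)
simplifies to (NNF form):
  ¬l ∨ ¬u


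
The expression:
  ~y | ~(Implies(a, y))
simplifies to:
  ~y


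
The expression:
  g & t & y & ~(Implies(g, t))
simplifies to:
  False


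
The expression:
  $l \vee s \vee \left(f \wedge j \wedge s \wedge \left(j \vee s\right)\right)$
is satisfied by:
  {l: True, s: True}
  {l: True, s: False}
  {s: True, l: False}


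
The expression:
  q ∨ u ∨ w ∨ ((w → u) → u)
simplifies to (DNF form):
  q ∨ u ∨ w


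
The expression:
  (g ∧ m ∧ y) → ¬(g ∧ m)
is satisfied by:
  {g: False, m: False, y: False}
  {y: True, g: False, m: False}
  {m: True, g: False, y: False}
  {y: True, m: True, g: False}
  {g: True, y: False, m: False}
  {y: True, g: True, m: False}
  {m: True, g: True, y: False}


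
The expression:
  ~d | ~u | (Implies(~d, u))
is always true.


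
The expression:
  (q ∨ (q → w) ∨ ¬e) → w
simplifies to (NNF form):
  w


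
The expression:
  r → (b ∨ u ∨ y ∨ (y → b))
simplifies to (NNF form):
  True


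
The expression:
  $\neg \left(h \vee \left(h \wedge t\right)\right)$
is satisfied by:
  {h: False}


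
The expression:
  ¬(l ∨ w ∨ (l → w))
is never true.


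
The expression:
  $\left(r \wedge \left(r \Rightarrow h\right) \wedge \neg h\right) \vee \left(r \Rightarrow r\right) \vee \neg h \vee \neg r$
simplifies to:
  $\text{True}$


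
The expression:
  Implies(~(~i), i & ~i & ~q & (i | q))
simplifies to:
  ~i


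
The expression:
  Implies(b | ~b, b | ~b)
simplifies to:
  True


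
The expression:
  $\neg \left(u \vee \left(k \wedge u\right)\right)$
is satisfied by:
  {u: False}


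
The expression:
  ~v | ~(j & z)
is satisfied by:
  {v: False, z: False, j: False}
  {j: True, v: False, z: False}
  {z: True, v: False, j: False}
  {j: True, z: True, v: False}
  {v: True, j: False, z: False}
  {j: True, v: True, z: False}
  {z: True, v: True, j: False}


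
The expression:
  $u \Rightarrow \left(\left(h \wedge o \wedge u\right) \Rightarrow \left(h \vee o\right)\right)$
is always true.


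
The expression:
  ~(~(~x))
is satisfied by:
  {x: False}


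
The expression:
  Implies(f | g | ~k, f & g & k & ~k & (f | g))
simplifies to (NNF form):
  k & ~f & ~g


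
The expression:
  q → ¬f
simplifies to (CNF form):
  ¬f ∨ ¬q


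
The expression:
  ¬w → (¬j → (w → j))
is always true.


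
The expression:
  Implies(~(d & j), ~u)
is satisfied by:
  {j: True, d: True, u: False}
  {j: True, d: False, u: False}
  {d: True, j: False, u: False}
  {j: False, d: False, u: False}
  {u: True, j: True, d: True}


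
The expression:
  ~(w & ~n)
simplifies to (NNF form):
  n | ~w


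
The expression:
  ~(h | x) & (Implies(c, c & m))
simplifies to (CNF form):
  ~h & ~x & (m | ~c)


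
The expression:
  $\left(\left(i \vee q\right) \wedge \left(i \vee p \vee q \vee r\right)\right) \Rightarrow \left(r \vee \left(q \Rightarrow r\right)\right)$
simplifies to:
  $r \vee \neg q$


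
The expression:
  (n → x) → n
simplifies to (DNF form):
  n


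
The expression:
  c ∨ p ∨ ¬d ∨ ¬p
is always true.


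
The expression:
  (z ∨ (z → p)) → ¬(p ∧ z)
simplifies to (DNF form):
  ¬p ∨ ¬z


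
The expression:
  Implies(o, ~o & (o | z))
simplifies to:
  ~o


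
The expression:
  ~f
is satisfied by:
  {f: False}


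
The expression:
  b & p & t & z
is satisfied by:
  {t: True, z: True, p: True, b: True}
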